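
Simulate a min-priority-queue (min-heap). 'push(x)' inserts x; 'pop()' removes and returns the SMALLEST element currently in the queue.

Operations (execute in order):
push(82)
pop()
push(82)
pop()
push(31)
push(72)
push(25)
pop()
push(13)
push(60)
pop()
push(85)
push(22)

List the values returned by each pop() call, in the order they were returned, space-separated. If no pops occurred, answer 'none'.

push(82): heap contents = [82]
pop() → 82: heap contents = []
push(82): heap contents = [82]
pop() → 82: heap contents = []
push(31): heap contents = [31]
push(72): heap contents = [31, 72]
push(25): heap contents = [25, 31, 72]
pop() → 25: heap contents = [31, 72]
push(13): heap contents = [13, 31, 72]
push(60): heap contents = [13, 31, 60, 72]
pop() → 13: heap contents = [31, 60, 72]
push(85): heap contents = [31, 60, 72, 85]
push(22): heap contents = [22, 31, 60, 72, 85]

Answer: 82 82 25 13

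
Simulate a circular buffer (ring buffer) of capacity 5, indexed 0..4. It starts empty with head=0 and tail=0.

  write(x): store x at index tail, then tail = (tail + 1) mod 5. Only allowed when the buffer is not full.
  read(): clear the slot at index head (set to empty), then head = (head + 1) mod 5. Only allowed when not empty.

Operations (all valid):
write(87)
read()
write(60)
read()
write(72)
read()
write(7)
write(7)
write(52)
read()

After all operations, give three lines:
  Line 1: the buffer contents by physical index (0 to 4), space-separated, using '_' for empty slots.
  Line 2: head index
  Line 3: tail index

Answer: 52 _ _ _ 7
4
1

Derivation:
write(87): buf=[87 _ _ _ _], head=0, tail=1, size=1
read(): buf=[_ _ _ _ _], head=1, tail=1, size=0
write(60): buf=[_ 60 _ _ _], head=1, tail=2, size=1
read(): buf=[_ _ _ _ _], head=2, tail=2, size=0
write(72): buf=[_ _ 72 _ _], head=2, tail=3, size=1
read(): buf=[_ _ _ _ _], head=3, tail=3, size=0
write(7): buf=[_ _ _ 7 _], head=3, tail=4, size=1
write(7): buf=[_ _ _ 7 7], head=3, tail=0, size=2
write(52): buf=[52 _ _ 7 7], head=3, tail=1, size=3
read(): buf=[52 _ _ _ 7], head=4, tail=1, size=2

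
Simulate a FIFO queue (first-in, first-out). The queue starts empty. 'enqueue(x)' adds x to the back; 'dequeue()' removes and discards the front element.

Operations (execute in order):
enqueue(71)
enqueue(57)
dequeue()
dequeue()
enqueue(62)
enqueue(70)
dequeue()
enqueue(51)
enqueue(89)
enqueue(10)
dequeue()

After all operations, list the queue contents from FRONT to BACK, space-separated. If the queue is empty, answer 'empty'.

enqueue(71): [71]
enqueue(57): [71, 57]
dequeue(): [57]
dequeue(): []
enqueue(62): [62]
enqueue(70): [62, 70]
dequeue(): [70]
enqueue(51): [70, 51]
enqueue(89): [70, 51, 89]
enqueue(10): [70, 51, 89, 10]
dequeue(): [51, 89, 10]

Answer: 51 89 10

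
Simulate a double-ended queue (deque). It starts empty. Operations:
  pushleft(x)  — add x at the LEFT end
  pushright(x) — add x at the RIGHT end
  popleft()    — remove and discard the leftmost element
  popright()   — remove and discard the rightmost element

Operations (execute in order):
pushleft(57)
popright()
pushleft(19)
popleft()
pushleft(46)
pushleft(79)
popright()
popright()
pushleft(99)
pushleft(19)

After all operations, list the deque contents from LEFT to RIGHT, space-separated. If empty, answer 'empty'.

pushleft(57): [57]
popright(): []
pushleft(19): [19]
popleft(): []
pushleft(46): [46]
pushleft(79): [79, 46]
popright(): [79]
popright(): []
pushleft(99): [99]
pushleft(19): [19, 99]

Answer: 19 99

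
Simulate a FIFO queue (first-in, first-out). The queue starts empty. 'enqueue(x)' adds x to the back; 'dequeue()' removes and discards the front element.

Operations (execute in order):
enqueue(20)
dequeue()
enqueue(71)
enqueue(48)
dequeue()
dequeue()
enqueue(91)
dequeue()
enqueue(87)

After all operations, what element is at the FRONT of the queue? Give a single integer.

Answer: 87

Derivation:
enqueue(20): queue = [20]
dequeue(): queue = []
enqueue(71): queue = [71]
enqueue(48): queue = [71, 48]
dequeue(): queue = [48]
dequeue(): queue = []
enqueue(91): queue = [91]
dequeue(): queue = []
enqueue(87): queue = [87]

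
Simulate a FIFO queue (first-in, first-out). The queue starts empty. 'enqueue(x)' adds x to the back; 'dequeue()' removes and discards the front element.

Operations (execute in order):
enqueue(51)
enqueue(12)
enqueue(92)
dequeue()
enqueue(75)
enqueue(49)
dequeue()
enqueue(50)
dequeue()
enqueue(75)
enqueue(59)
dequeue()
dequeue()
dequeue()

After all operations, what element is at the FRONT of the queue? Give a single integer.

Answer: 75

Derivation:
enqueue(51): queue = [51]
enqueue(12): queue = [51, 12]
enqueue(92): queue = [51, 12, 92]
dequeue(): queue = [12, 92]
enqueue(75): queue = [12, 92, 75]
enqueue(49): queue = [12, 92, 75, 49]
dequeue(): queue = [92, 75, 49]
enqueue(50): queue = [92, 75, 49, 50]
dequeue(): queue = [75, 49, 50]
enqueue(75): queue = [75, 49, 50, 75]
enqueue(59): queue = [75, 49, 50, 75, 59]
dequeue(): queue = [49, 50, 75, 59]
dequeue(): queue = [50, 75, 59]
dequeue(): queue = [75, 59]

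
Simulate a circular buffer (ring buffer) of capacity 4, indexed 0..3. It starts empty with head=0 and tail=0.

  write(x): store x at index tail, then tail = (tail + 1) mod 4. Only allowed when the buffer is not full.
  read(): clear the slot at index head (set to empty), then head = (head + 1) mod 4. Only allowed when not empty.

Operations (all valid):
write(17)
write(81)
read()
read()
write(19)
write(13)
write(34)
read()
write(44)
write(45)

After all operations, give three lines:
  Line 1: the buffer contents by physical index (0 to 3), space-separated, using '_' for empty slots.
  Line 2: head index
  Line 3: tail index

write(17): buf=[17 _ _ _], head=0, tail=1, size=1
write(81): buf=[17 81 _ _], head=0, tail=2, size=2
read(): buf=[_ 81 _ _], head=1, tail=2, size=1
read(): buf=[_ _ _ _], head=2, tail=2, size=0
write(19): buf=[_ _ 19 _], head=2, tail=3, size=1
write(13): buf=[_ _ 19 13], head=2, tail=0, size=2
write(34): buf=[34 _ 19 13], head=2, tail=1, size=3
read(): buf=[34 _ _ 13], head=3, tail=1, size=2
write(44): buf=[34 44 _ 13], head=3, tail=2, size=3
write(45): buf=[34 44 45 13], head=3, tail=3, size=4

Answer: 34 44 45 13
3
3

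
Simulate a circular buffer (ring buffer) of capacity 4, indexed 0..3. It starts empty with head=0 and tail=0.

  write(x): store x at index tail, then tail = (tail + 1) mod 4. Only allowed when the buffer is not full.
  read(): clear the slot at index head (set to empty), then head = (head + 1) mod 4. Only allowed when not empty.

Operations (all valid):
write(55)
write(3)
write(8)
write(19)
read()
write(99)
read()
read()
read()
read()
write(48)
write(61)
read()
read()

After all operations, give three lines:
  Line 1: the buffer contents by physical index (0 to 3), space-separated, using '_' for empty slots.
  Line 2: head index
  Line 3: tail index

Answer: _ _ _ _
3
3

Derivation:
write(55): buf=[55 _ _ _], head=0, tail=1, size=1
write(3): buf=[55 3 _ _], head=0, tail=2, size=2
write(8): buf=[55 3 8 _], head=0, tail=3, size=3
write(19): buf=[55 3 8 19], head=0, tail=0, size=4
read(): buf=[_ 3 8 19], head=1, tail=0, size=3
write(99): buf=[99 3 8 19], head=1, tail=1, size=4
read(): buf=[99 _ 8 19], head=2, tail=1, size=3
read(): buf=[99 _ _ 19], head=3, tail=1, size=2
read(): buf=[99 _ _ _], head=0, tail=1, size=1
read(): buf=[_ _ _ _], head=1, tail=1, size=0
write(48): buf=[_ 48 _ _], head=1, tail=2, size=1
write(61): buf=[_ 48 61 _], head=1, tail=3, size=2
read(): buf=[_ _ 61 _], head=2, tail=3, size=1
read(): buf=[_ _ _ _], head=3, tail=3, size=0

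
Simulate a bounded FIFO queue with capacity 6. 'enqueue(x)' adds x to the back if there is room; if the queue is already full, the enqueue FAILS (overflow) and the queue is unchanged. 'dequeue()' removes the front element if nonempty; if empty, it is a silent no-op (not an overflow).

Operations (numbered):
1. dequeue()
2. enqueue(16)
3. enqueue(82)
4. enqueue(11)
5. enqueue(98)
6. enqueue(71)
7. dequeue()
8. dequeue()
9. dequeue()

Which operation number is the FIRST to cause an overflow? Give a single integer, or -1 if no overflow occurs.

Answer: -1

Derivation:
1. dequeue(): empty, no-op, size=0
2. enqueue(16): size=1
3. enqueue(82): size=2
4. enqueue(11): size=3
5. enqueue(98): size=4
6. enqueue(71): size=5
7. dequeue(): size=4
8. dequeue(): size=3
9. dequeue(): size=2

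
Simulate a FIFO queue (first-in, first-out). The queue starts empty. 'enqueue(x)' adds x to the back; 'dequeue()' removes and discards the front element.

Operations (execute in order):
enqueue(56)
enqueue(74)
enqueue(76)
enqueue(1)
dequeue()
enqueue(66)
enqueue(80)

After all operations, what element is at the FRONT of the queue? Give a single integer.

Answer: 74

Derivation:
enqueue(56): queue = [56]
enqueue(74): queue = [56, 74]
enqueue(76): queue = [56, 74, 76]
enqueue(1): queue = [56, 74, 76, 1]
dequeue(): queue = [74, 76, 1]
enqueue(66): queue = [74, 76, 1, 66]
enqueue(80): queue = [74, 76, 1, 66, 80]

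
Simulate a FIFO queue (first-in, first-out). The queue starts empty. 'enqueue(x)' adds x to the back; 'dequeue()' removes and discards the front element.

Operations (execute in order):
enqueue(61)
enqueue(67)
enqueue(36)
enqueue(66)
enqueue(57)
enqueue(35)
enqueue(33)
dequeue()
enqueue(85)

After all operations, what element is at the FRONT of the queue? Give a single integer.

Answer: 67

Derivation:
enqueue(61): queue = [61]
enqueue(67): queue = [61, 67]
enqueue(36): queue = [61, 67, 36]
enqueue(66): queue = [61, 67, 36, 66]
enqueue(57): queue = [61, 67, 36, 66, 57]
enqueue(35): queue = [61, 67, 36, 66, 57, 35]
enqueue(33): queue = [61, 67, 36, 66, 57, 35, 33]
dequeue(): queue = [67, 36, 66, 57, 35, 33]
enqueue(85): queue = [67, 36, 66, 57, 35, 33, 85]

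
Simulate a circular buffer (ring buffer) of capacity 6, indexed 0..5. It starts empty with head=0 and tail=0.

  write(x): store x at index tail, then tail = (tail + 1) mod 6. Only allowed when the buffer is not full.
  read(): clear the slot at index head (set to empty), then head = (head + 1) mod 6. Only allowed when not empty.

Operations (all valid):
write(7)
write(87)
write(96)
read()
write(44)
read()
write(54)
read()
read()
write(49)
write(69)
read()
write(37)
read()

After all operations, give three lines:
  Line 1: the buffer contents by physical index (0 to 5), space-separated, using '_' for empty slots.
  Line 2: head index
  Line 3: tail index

Answer: 69 37 _ _ _ _
0
2

Derivation:
write(7): buf=[7 _ _ _ _ _], head=0, tail=1, size=1
write(87): buf=[7 87 _ _ _ _], head=0, tail=2, size=2
write(96): buf=[7 87 96 _ _ _], head=0, tail=3, size=3
read(): buf=[_ 87 96 _ _ _], head=1, tail=3, size=2
write(44): buf=[_ 87 96 44 _ _], head=1, tail=4, size=3
read(): buf=[_ _ 96 44 _ _], head=2, tail=4, size=2
write(54): buf=[_ _ 96 44 54 _], head=2, tail=5, size=3
read(): buf=[_ _ _ 44 54 _], head=3, tail=5, size=2
read(): buf=[_ _ _ _ 54 _], head=4, tail=5, size=1
write(49): buf=[_ _ _ _ 54 49], head=4, tail=0, size=2
write(69): buf=[69 _ _ _ 54 49], head=4, tail=1, size=3
read(): buf=[69 _ _ _ _ 49], head=5, tail=1, size=2
write(37): buf=[69 37 _ _ _ 49], head=5, tail=2, size=3
read(): buf=[69 37 _ _ _ _], head=0, tail=2, size=2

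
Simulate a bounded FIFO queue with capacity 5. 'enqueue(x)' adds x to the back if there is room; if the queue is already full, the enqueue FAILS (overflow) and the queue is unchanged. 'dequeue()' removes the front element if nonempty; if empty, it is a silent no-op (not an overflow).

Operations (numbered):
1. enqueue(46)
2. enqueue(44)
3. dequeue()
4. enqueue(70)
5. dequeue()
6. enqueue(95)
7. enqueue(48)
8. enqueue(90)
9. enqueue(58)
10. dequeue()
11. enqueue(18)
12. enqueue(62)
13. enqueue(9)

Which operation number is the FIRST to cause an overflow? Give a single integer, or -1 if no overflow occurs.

1. enqueue(46): size=1
2. enqueue(44): size=2
3. dequeue(): size=1
4. enqueue(70): size=2
5. dequeue(): size=1
6. enqueue(95): size=2
7. enqueue(48): size=3
8. enqueue(90): size=4
9. enqueue(58): size=5
10. dequeue(): size=4
11. enqueue(18): size=5
12. enqueue(62): size=5=cap → OVERFLOW (fail)
13. enqueue(9): size=5=cap → OVERFLOW (fail)

Answer: 12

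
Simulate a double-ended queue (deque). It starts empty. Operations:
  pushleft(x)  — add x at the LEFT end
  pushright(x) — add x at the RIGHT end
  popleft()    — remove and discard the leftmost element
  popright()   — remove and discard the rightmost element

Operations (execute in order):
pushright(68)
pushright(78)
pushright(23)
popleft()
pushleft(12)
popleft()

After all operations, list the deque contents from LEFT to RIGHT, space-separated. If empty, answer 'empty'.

Answer: 78 23

Derivation:
pushright(68): [68]
pushright(78): [68, 78]
pushright(23): [68, 78, 23]
popleft(): [78, 23]
pushleft(12): [12, 78, 23]
popleft(): [78, 23]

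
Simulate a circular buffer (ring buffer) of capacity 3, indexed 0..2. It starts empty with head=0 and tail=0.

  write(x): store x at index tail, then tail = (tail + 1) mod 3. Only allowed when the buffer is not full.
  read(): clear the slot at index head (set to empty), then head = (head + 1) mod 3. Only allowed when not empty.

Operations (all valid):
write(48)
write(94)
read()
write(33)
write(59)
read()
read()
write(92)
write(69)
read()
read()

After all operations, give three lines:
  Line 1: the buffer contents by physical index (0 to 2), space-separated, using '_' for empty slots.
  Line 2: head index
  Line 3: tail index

Answer: _ _ 69
2
0

Derivation:
write(48): buf=[48 _ _], head=0, tail=1, size=1
write(94): buf=[48 94 _], head=0, tail=2, size=2
read(): buf=[_ 94 _], head=1, tail=2, size=1
write(33): buf=[_ 94 33], head=1, tail=0, size=2
write(59): buf=[59 94 33], head=1, tail=1, size=3
read(): buf=[59 _ 33], head=2, tail=1, size=2
read(): buf=[59 _ _], head=0, tail=1, size=1
write(92): buf=[59 92 _], head=0, tail=2, size=2
write(69): buf=[59 92 69], head=0, tail=0, size=3
read(): buf=[_ 92 69], head=1, tail=0, size=2
read(): buf=[_ _ 69], head=2, tail=0, size=1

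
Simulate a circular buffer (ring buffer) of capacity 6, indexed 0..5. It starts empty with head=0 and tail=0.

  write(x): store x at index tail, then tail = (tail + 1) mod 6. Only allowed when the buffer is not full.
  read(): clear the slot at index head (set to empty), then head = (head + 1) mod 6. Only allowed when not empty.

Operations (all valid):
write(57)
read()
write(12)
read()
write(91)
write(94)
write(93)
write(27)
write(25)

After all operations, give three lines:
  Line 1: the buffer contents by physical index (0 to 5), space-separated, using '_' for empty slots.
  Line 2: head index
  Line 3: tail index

write(57): buf=[57 _ _ _ _ _], head=0, tail=1, size=1
read(): buf=[_ _ _ _ _ _], head=1, tail=1, size=0
write(12): buf=[_ 12 _ _ _ _], head=1, tail=2, size=1
read(): buf=[_ _ _ _ _ _], head=2, tail=2, size=0
write(91): buf=[_ _ 91 _ _ _], head=2, tail=3, size=1
write(94): buf=[_ _ 91 94 _ _], head=2, tail=4, size=2
write(93): buf=[_ _ 91 94 93 _], head=2, tail=5, size=3
write(27): buf=[_ _ 91 94 93 27], head=2, tail=0, size=4
write(25): buf=[25 _ 91 94 93 27], head=2, tail=1, size=5

Answer: 25 _ 91 94 93 27
2
1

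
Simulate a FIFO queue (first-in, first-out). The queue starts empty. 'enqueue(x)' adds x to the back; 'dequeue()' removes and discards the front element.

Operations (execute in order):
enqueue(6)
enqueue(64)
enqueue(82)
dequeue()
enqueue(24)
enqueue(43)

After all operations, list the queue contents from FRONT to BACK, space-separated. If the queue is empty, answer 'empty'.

Answer: 64 82 24 43

Derivation:
enqueue(6): [6]
enqueue(64): [6, 64]
enqueue(82): [6, 64, 82]
dequeue(): [64, 82]
enqueue(24): [64, 82, 24]
enqueue(43): [64, 82, 24, 43]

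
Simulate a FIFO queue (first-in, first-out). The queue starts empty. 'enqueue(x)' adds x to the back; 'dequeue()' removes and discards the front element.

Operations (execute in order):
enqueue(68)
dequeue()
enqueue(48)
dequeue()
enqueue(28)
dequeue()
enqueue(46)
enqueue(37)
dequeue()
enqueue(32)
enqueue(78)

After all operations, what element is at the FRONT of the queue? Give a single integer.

enqueue(68): queue = [68]
dequeue(): queue = []
enqueue(48): queue = [48]
dequeue(): queue = []
enqueue(28): queue = [28]
dequeue(): queue = []
enqueue(46): queue = [46]
enqueue(37): queue = [46, 37]
dequeue(): queue = [37]
enqueue(32): queue = [37, 32]
enqueue(78): queue = [37, 32, 78]

Answer: 37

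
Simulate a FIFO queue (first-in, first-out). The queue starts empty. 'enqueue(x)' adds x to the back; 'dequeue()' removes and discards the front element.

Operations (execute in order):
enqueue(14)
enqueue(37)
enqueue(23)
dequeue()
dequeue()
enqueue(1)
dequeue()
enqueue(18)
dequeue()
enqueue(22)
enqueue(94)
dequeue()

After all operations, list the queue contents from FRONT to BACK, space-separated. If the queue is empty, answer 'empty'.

enqueue(14): [14]
enqueue(37): [14, 37]
enqueue(23): [14, 37, 23]
dequeue(): [37, 23]
dequeue(): [23]
enqueue(1): [23, 1]
dequeue(): [1]
enqueue(18): [1, 18]
dequeue(): [18]
enqueue(22): [18, 22]
enqueue(94): [18, 22, 94]
dequeue(): [22, 94]

Answer: 22 94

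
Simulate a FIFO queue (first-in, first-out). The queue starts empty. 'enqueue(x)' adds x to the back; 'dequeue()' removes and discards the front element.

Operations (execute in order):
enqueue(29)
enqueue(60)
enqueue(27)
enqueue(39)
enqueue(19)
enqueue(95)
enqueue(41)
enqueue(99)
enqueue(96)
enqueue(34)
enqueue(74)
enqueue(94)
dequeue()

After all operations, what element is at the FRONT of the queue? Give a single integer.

Answer: 60

Derivation:
enqueue(29): queue = [29]
enqueue(60): queue = [29, 60]
enqueue(27): queue = [29, 60, 27]
enqueue(39): queue = [29, 60, 27, 39]
enqueue(19): queue = [29, 60, 27, 39, 19]
enqueue(95): queue = [29, 60, 27, 39, 19, 95]
enqueue(41): queue = [29, 60, 27, 39, 19, 95, 41]
enqueue(99): queue = [29, 60, 27, 39, 19, 95, 41, 99]
enqueue(96): queue = [29, 60, 27, 39, 19, 95, 41, 99, 96]
enqueue(34): queue = [29, 60, 27, 39, 19, 95, 41, 99, 96, 34]
enqueue(74): queue = [29, 60, 27, 39, 19, 95, 41, 99, 96, 34, 74]
enqueue(94): queue = [29, 60, 27, 39, 19, 95, 41, 99, 96, 34, 74, 94]
dequeue(): queue = [60, 27, 39, 19, 95, 41, 99, 96, 34, 74, 94]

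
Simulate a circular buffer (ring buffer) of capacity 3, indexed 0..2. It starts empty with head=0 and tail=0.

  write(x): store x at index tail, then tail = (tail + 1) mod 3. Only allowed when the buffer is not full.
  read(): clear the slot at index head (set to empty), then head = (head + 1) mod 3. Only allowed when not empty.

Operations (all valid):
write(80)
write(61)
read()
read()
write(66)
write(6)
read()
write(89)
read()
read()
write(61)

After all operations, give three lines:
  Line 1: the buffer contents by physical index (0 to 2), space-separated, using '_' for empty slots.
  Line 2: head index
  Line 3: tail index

Answer: _ _ 61
2
0

Derivation:
write(80): buf=[80 _ _], head=0, tail=1, size=1
write(61): buf=[80 61 _], head=0, tail=2, size=2
read(): buf=[_ 61 _], head=1, tail=2, size=1
read(): buf=[_ _ _], head=2, tail=2, size=0
write(66): buf=[_ _ 66], head=2, tail=0, size=1
write(6): buf=[6 _ 66], head=2, tail=1, size=2
read(): buf=[6 _ _], head=0, tail=1, size=1
write(89): buf=[6 89 _], head=0, tail=2, size=2
read(): buf=[_ 89 _], head=1, tail=2, size=1
read(): buf=[_ _ _], head=2, tail=2, size=0
write(61): buf=[_ _ 61], head=2, tail=0, size=1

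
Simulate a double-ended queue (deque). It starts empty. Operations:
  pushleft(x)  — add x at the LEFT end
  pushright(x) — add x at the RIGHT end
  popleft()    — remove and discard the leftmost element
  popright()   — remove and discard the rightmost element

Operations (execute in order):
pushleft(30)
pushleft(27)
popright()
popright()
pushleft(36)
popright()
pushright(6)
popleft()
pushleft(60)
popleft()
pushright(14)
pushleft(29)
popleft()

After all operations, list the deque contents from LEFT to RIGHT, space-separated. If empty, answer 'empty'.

Answer: 14

Derivation:
pushleft(30): [30]
pushleft(27): [27, 30]
popright(): [27]
popright(): []
pushleft(36): [36]
popright(): []
pushright(6): [6]
popleft(): []
pushleft(60): [60]
popleft(): []
pushright(14): [14]
pushleft(29): [29, 14]
popleft(): [14]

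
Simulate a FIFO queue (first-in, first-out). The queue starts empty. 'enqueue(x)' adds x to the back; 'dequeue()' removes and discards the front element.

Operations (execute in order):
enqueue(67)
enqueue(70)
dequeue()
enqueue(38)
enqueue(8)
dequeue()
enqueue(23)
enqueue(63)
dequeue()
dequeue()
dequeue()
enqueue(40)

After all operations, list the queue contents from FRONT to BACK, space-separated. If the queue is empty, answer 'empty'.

Answer: 63 40

Derivation:
enqueue(67): [67]
enqueue(70): [67, 70]
dequeue(): [70]
enqueue(38): [70, 38]
enqueue(8): [70, 38, 8]
dequeue(): [38, 8]
enqueue(23): [38, 8, 23]
enqueue(63): [38, 8, 23, 63]
dequeue(): [8, 23, 63]
dequeue(): [23, 63]
dequeue(): [63]
enqueue(40): [63, 40]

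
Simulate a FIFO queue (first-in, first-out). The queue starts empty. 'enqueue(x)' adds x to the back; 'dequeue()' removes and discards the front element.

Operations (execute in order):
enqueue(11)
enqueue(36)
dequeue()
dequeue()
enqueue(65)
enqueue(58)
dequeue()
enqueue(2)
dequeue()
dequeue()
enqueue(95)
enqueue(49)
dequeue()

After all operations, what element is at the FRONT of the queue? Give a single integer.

enqueue(11): queue = [11]
enqueue(36): queue = [11, 36]
dequeue(): queue = [36]
dequeue(): queue = []
enqueue(65): queue = [65]
enqueue(58): queue = [65, 58]
dequeue(): queue = [58]
enqueue(2): queue = [58, 2]
dequeue(): queue = [2]
dequeue(): queue = []
enqueue(95): queue = [95]
enqueue(49): queue = [95, 49]
dequeue(): queue = [49]

Answer: 49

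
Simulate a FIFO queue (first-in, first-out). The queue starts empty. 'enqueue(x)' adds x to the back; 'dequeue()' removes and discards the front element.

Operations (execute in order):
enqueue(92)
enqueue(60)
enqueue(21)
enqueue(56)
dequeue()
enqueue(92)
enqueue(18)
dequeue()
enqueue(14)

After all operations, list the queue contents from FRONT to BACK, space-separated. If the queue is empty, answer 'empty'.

enqueue(92): [92]
enqueue(60): [92, 60]
enqueue(21): [92, 60, 21]
enqueue(56): [92, 60, 21, 56]
dequeue(): [60, 21, 56]
enqueue(92): [60, 21, 56, 92]
enqueue(18): [60, 21, 56, 92, 18]
dequeue(): [21, 56, 92, 18]
enqueue(14): [21, 56, 92, 18, 14]

Answer: 21 56 92 18 14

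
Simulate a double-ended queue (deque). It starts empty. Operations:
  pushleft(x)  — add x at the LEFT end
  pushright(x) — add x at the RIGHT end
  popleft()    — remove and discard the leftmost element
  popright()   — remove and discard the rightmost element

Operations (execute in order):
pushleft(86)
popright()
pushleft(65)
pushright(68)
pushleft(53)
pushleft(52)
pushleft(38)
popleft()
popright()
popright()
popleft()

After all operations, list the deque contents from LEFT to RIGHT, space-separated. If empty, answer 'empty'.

Answer: 53

Derivation:
pushleft(86): [86]
popright(): []
pushleft(65): [65]
pushright(68): [65, 68]
pushleft(53): [53, 65, 68]
pushleft(52): [52, 53, 65, 68]
pushleft(38): [38, 52, 53, 65, 68]
popleft(): [52, 53, 65, 68]
popright(): [52, 53, 65]
popright(): [52, 53]
popleft(): [53]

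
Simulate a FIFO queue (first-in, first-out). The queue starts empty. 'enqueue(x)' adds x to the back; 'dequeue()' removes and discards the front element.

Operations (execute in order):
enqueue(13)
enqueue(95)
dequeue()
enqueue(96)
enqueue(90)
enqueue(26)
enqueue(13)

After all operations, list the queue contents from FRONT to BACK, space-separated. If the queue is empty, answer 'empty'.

enqueue(13): [13]
enqueue(95): [13, 95]
dequeue(): [95]
enqueue(96): [95, 96]
enqueue(90): [95, 96, 90]
enqueue(26): [95, 96, 90, 26]
enqueue(13): [95, 96, 90, 26, 13]

Answer: 95 96 90 26 13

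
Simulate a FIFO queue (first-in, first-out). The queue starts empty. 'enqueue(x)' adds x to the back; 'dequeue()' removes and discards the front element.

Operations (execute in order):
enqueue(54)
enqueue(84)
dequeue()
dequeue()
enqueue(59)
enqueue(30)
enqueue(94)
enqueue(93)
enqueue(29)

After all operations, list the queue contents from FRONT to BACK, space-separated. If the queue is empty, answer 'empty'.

Answer: 59 30 94 93 29

Derivation:
enqueue(54): [54]
enqueue(84): [54, 84]
dequeue(): [84]
dequeue(): []
enqueue(59): [59]
enqueue(30): [59, 30]
enqueue(94): [59, 30, 94]
enqueue(93): [59, 30, 94, 93]
enqueue(29): [59, 30, 94, 93, 29]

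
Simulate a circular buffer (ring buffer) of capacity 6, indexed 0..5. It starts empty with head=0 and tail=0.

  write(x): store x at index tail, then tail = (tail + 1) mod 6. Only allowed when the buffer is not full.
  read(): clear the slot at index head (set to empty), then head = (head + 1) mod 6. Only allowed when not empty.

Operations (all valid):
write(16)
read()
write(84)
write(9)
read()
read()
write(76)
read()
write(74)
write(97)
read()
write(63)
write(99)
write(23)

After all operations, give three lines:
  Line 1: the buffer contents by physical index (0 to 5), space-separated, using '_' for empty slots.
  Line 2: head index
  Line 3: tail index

write(16): buf=[16 _ _ _ _ _], head=0, tail=1, size=1
read(): buf=[_ _ _ _ _ _], head=1, tail=1, size=0
write(84): buf=[_ 84 _ _ _ _], head=1, tail=2, size=1
write(9): buf=[_ 84 9 _ _ _], head=1, tail=3, size=2
read(): buf=[_ _ 9 _ _ _], head=2, tail=3, size=1
read(): buf=[_ _ _ _ _ _], head=3, tail=3, size=0
write(76): buf=[_ _ _ 76 _ _], head=3, tail=4, size=1
read(): buf=[_ _ _ _ _ _], head=4, tail=4, size=0
write(74): buf=[_ _ _ _ 74 _], head=4, tail=5, size=1
write(97): buf=[_ _ _ _ 74 97], head=4, tail=0, size=2
read(): buf=[_ _ _ _ _ 97], head=5, tail=0, size=1
write(63): buf=[63 _ _ _ _ 97], head=5, tail=1, size=2
write(99): buf=[63 99 _ _ _ 97], head=5, tail=2, size=3
write(23): buf=[63 99 23 _ _ 97], head=5, tail=3, size=4

Answer: 63 99 23 _ _ 97
5
3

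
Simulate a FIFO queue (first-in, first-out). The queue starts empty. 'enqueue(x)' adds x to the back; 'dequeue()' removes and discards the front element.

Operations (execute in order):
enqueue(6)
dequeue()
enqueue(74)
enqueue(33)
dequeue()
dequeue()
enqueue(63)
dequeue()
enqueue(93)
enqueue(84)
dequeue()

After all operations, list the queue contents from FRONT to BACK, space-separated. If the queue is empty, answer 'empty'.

Answer: 84

Derivation:
enqueue(6): [6]
dequeue(): []
enqueue(74): [74]
enqueue(33): [74, 33]
dequeue(): [33]
dequeue(): []
enqueue(63): [63]
dequeue(): []
enqueue(93): [93]
enqueue(84): [93, 84]
dequeue(): [84]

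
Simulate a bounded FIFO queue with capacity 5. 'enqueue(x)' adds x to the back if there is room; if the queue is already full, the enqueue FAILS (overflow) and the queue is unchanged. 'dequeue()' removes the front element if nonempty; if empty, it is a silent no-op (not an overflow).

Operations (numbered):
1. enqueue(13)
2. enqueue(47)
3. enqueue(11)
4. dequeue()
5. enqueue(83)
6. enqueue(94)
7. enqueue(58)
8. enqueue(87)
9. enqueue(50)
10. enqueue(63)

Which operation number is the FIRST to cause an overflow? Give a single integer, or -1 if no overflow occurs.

1. enqueue(13): size=1
2. enqueue(47): size=2
3. enqueue(11): size=3
4. dequeue(): size=2
5. enqueue(83): size=3
6. enqueue(94): size=4
7. enqueue(58): size=5
8. enqueue(87): size=5=cap → OVERFLOW (fail)
9. enqueue(50): size=5=cap → OVERFLOW (fail)
10. enqueue(63): size=5=cap → OVERFLOW (fail)

Answer: 8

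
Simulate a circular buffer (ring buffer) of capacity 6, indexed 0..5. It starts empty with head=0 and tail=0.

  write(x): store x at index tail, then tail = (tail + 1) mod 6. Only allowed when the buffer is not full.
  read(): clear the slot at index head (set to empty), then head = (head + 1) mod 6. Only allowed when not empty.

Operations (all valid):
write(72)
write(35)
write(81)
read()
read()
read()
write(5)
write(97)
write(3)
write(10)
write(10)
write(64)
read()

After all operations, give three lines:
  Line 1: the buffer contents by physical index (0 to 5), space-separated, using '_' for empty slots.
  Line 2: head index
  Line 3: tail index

Answer: 10 10 64 _ 97 3
4
3

Derivation:
write(72): buf=[72 _ _ _ _ _], head=0, tail=1, size=1
write(35): buf=[72 35 _ _ _ _], head=0, tail=2, size=2
write(81): buf=[72 35 81 _ _ _], head=0, tail=3, size=3
read(): buf=[_ 35 81 _ _ _], head=1, tail=3, size=2
read(): buf=[_ _ 81 _ _ _], head=2, tail=3, size=1
read(): buf=[_ _ _ _ _ _], head=3, tail=3, size=0
write(5): buf=[_ _ _ 5 _ _], head=3, tail=4, size=1
write(97): buf=[_ _ _ 5 97 _], head=3, tail=5, size=2
write(3): buf=[_ _ _ 5 97 3], head=3, tail=0, size=3
write(10): buf=[10 _ _ 5 97 3], head=3, tail=1, size=4
write(10): buf=[10 10 _ 5 97 3], head=3, tail=2, size=5
write(64): buf=[10 10 64 5 97 3], head=3, tail=3, size=6
read(): buf=[10 10 64 _ 97 3], head=4, tail=3, size=5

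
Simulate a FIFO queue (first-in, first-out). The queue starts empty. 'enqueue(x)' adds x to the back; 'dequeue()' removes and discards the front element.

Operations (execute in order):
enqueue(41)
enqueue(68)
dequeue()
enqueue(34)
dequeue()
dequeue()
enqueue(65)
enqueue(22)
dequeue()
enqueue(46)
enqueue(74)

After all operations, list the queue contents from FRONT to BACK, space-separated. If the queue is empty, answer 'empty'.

enqueue(41): [41]
enqueue(68): [41, 68]
dequeue(): [68]
enqueue(34): [68, 34]
dequeue(): [34]
dequeue(): []
enqueue(65): [65]
enqueue(22): [65, 22]
dequeue(): [22]
enqueue(46): [22, 46]
enqueue(74): [22, 46, 74]

Answer: 22 46 74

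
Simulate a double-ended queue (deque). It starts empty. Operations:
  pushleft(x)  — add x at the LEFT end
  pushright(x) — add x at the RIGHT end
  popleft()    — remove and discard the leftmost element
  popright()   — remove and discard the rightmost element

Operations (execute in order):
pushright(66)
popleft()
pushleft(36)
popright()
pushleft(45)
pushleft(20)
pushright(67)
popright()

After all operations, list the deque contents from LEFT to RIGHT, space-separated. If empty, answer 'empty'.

Answer: 20 45

Derivation:
pushright(66): [66]
popleft(): []
pushleft(36): [36]
popright(): []
pushleft(45): [45]
pushleft(20): [20, 45]
pushright(67): [20, 45, 67]
popright(): [20, 45]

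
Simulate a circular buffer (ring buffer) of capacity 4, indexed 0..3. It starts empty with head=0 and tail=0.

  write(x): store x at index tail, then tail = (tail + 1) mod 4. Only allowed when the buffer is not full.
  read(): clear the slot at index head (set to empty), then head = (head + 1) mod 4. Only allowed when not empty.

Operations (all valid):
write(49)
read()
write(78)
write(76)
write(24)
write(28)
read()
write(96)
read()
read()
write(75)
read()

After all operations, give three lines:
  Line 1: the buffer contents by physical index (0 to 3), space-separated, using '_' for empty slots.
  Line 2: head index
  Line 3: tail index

write(49): buf=[49 _ _ _], head=0, tail=1, size=1
read(): buf=[_ _ _ _], head=1, tail=1, size=0
write(78): buf=[_ 78 _ _], head=1, tail=2, size=1
write(76): buf=[_ 78 76 _], head=1, tail=3, size=2
write(24): buf=[_ 78 76 24], head=1, tail=0, size=3
write(28): buf=[28 78 76 24], head=1, tail=1, size=4
read(): buf=[28 _ 76 24], head=2, tail=1, size=3
write(96): buf=[28 96 76 24], head=2, tail=2, size=4
read(): buf=[28 96 _ 24], head=3, tail=2, size=3
read(): buf=[28 96 _ _], head=0, tail=2, size=2
write(75): buf=[28 96 75 _], head=0, tail=3, size=3
read(): buf=[_ 96 75 _], head=1, tail=3, size=2

Answer: _ 96 75 _
1
3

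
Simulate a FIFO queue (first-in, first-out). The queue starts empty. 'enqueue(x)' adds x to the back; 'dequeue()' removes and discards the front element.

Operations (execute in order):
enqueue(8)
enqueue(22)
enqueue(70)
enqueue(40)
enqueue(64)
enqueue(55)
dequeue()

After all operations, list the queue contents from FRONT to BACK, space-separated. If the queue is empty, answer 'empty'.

Answer: 22 70 40 64 55

Derivation:
enqueue(8): [8]
enqueue(22): [8, 22]
enqueue(70): [8, 22, 70]
enqueue(40): [8, 22, 70, 40]
enqueue(64): [8, 22, 70, 40, 64]
enqueue(55): [8, 22, 70, 40, 64, 55]
dequeue(): [22, 70, 40, 64, 55]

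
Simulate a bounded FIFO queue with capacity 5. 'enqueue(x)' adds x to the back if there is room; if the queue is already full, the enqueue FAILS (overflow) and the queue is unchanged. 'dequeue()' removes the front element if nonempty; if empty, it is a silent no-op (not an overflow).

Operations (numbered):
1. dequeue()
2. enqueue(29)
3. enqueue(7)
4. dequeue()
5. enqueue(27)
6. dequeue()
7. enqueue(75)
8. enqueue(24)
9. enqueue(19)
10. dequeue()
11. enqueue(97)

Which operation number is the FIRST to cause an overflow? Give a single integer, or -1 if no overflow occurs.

Answer: -1

Derivation:
1. dequeue(): empty, no-op, size=0
2. enqueue(29): size=1
3. enqueue(7): size=2
4. dequeue(): size=1
5. enqueue(27): size=2
6. dequeue(): size=1
7. enqueue(75): size=2
8. enqueue(24): size=3
9. enqueue(19): size=4
10. dequeue(): size=3
11. enqueue(97): size=4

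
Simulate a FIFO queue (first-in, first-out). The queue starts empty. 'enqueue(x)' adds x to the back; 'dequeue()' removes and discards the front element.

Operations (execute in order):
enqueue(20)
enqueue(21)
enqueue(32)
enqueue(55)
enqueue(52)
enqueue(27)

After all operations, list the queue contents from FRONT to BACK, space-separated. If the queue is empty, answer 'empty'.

Answer: 20 21 32 55 52 27

Derivation:
enqueue(20): [20]
enqueue(21): [20, 21]
enqueue(32): [20, 21, 32]
enqueue(55): [20, 21, 32, 55]
enqueue(52): [20, 21, 32, 55, 52]
enqueue(27): [20, 21, 32, 55, 52, 27]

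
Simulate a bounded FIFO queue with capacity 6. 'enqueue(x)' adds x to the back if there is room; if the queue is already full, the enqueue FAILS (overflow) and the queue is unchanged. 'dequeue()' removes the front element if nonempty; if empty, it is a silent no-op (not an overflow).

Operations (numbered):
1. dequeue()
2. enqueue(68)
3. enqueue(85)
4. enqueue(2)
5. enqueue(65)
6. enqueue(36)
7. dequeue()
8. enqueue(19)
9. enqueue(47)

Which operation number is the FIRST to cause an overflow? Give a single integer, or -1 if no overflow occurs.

1. dequeue(): empty, no-op, size=0
2. enqueue(68): size=1
3. enqueue(85): size=2
4. enqueue(2): size=3
5. enqueue(65): size=4
6. enqueue(36): size=5
7. dequeue(): size=4
8. enqueue(19): size=5
9. enqueue(47): size=6

Answer: -1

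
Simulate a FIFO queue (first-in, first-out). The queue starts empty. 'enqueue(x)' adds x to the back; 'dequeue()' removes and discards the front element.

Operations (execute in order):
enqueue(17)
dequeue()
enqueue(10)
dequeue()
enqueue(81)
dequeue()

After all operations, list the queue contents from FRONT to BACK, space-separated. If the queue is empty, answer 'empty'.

enqueue(17): [17]
dequeue(): []
enqueue(10): [10]
dequeue(): []
enqueue(81): [81]
dequeue(): []

Answer: empty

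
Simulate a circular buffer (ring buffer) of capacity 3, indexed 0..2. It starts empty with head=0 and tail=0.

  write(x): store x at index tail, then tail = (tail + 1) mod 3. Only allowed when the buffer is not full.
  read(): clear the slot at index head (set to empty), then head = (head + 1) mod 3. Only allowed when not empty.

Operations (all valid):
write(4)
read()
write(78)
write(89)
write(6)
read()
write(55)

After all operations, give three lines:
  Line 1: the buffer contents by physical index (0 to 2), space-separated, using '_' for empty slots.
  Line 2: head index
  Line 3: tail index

write(4): buf=[4 _ _], head=0, tail=1, size=1
read(): buf=[_ _ _], head=1, tail=1, size=0
write(78): buf=[_ 78 _], head=1, tail=2, size=1
write(89): buf=[_ 78 89], head=1, tail=0, size=2
write(6): buf=[6 78 89], head=1, tail=1, size=3
read(): buf=[6 _ 89], head=2, tail=1, size=2
write(55): buf=[6 55 89], head=2, tail=2, size=3

Answer: 6 55 89
2
2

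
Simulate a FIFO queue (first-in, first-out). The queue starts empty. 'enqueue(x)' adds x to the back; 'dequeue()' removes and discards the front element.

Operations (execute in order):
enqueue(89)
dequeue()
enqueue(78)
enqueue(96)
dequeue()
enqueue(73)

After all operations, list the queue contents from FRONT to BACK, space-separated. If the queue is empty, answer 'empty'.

Answer: 96 73

Derivation:
enqueue(89): [89]
dequeue(): []
enqueue(78): [78]
enqueue(96): [78, 96]
dequeue(): [96]
enqueue(73): [96, 73]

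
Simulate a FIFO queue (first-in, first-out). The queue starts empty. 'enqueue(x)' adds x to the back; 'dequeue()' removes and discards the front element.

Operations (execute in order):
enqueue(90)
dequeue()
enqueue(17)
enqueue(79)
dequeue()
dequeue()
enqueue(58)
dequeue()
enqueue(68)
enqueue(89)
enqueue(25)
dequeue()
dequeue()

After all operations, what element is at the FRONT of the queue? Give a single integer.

Answer: 25

Derivation:
enqueue(90): queue = [90]
dequeue(): queue = []
enqueue(17): queue = [17]
enqueue(79): queue = [17, 79]
dequeue(): queue = [79]
dequeue(): queue = []
enqueue(58): queue = [58]
dequeue(): queue = []
enqueue(68): queue = [68]
enqueue(89): queue = [68, 89]
enqueue(25): queue = [68, 89, 25]
dequeue(): queue = [89, 25]
dequeue(): queue = [25]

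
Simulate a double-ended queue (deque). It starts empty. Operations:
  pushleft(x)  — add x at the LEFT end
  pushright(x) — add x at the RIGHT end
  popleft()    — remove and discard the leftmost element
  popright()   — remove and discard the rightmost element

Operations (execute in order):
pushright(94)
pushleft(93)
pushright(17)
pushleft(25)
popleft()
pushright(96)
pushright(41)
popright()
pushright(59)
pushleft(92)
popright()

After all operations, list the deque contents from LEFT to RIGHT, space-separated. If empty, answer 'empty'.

pushright(94): [94]
pushleft(93): [93, 94]
pushright(17): [93, 94, 17]
pushleft(25): [25, 93, 94, 17]
popleft(): [93, 94, 17]
pushright(96): [93, 94, 17, 96]
pushright(41): [93, 94, 17, 96, 41]
popright(): [93, 94, 17, 96]
pushright(59): [93, 94, 17, 96, 59]
pushleft(92): [92, 93, 94, 17, 96, 59]
popright(): [92, 93, 94, 17, 96]

Answer: 92 93 94 17 96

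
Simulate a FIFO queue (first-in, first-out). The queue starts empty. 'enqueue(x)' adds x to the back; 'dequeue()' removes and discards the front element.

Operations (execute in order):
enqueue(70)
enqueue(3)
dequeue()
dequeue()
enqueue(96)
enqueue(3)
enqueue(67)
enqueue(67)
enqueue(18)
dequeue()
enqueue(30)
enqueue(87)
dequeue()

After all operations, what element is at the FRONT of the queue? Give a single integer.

enqueue(70): queue = [70]
enqueue(3): queue = [70, 3]
dequeue(): queue = [3]
dequeue(): queue = []
enqueue(96): queue = [96]
enqueue(3): queue = [96, 3]
enqueue(67): queue = [96, 3, 67]
enqueue(67): queue = [96, 3, 67, 67]
enqueue(18): queue = [96, 3, 67, 67, 18]
dequeue(): queue = [3, 67, 67, 18]
enqueue(30): queue = [3, 67, 67, 18, 30]
enqueue(87): queue = [3, 67, 67, 18, 30, 87]
dequeue(): queue = [67, 67, 18, 30, 87]

Answer: 67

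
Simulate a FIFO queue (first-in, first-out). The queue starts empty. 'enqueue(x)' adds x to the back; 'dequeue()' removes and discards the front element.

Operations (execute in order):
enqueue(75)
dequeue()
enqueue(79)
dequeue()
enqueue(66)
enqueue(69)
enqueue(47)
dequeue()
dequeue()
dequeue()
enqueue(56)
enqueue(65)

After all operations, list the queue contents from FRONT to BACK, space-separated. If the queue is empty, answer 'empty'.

enqueue(75): [75]
dequeue(): []
enqueue(79): [79]
dequeue(): []
enqueue(66): [66]
enqueue(69): [66, 69]
enqueue(47): [66, 69, 47]
dequeue(): [69, 47]
dequeue(): [47]
dequeue(): []
enqueue(56): [56]
enqueue(65): [56, 65]

Answer: 56 65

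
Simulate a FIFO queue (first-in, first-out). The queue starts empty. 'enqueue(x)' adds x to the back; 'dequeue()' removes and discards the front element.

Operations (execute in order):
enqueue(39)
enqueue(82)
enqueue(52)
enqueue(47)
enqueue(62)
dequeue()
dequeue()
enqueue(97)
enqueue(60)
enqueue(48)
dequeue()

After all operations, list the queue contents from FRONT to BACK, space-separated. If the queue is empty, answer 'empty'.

Answer: 47 62 97 60 48

Derivation:
enqueue(39): [39]
enqueue(82): [39, 82]
enqueue(52): [39, 82, 52]
enqueue(47): [39, 82, 52, 47]
enqueue(62): [39, 82, 52, 47, 62]
dequeue(): [82, 52, 47, 62]
dequeue(): [52, 47, 62]
enqueue(97): [52, 47, 62, 97]
enqueue(60): [52, 47, 62, 97, 60]
enqueue(48): [52, 47, 62, 97, 60, 48]
dequeue(): [47, 62, 97, 60, 48]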